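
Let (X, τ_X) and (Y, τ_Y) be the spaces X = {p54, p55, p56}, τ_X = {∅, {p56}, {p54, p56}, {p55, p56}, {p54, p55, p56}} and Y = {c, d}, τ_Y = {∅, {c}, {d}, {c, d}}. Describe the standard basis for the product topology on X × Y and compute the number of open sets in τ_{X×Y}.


Basis B = {∅ × ∅, {p56} × {c}, {p56} × {d}, {p54, p56} × {c}, {p54, p56} × {d}, {p55, p56} × {c}, {p55, p56} × {d}, {p56} × {c, d}, {p54, p55, p56} × {c}, {p54, p55, p56} × {d}, {p54, p56} × {c, d}, {p55, p56} × {c, d}, {p54, p55, p56} × {c, d}}; |τ_{X×Y}| = 25.

Enumerate products U × V with U ∈ τ_X, V ∈ τ_Y (deduplicated):
  ∅ × ∅ = {} (∅)
  {p56} × {c} = {(p56,c)}
  {p56} × {d} = {(p56,d)}
  {p54, p56} × {c} = {(p54,c), (p56,c)}
  {p54, p56} × {d} = {(p54,d), (p56,d)}
  {p55, p56} × {c} = {(p55,c), (p56,c)}
  {p55, p56} × {d} = {(p55,d), (p56,d)}
  {p56} × {c, d} = {(p56,c), (p56,d)}
  {p54, p55, p56} × {c} = {(p54,c), (p55,c), (p56,c)}
  {p54, p55, p56} × {d} = {(p54,d), (p55,d), (p56,d)}
  {p54, p56} × {c, d} = {(p54,c), (p54,d), (p56,c), (p56,d)}
  {p55, p56} × {c, d} = {(p55,c), (p55,d), (p56,c), (p56,d)}
  {p54, p55, p56} × {c, d} = {(p54,c), (p54,d), (p55,c), (p55,d), (p56,c), (p56,d)}
These 13 distinct sets form the basis B.
Close under arbitrary unions to get τ_{X×Y}; counting gives |τ_{X×Y}| = 25.


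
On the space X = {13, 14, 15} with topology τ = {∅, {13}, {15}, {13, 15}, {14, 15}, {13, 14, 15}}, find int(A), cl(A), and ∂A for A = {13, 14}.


int(A) = {13}, cl(A) = {13, 14}, ∂A = {14}.

Closed sets in (X, τ) are complements of opens:
  closed(X, τ) = {∅, {13}, {14}, {13, 14}, {14, 15}, {13, 14, 15}}.
int(A) = ⋃ {U ∈ τ : U ⊆ A}. Opens contained in A: ∅, {13}.
Taking the union of these: int(A) = {13}.
cl(A) = ⋂ {C closed : A ⊆ C}. Closed sets containing A: {13, 14}, {13, 14, 15}.
Intersecting these: cl(A) = {13, 14}.
∂A = cl(A) ∖ int(A) = {13, 14} ∖ {13} = {14}.


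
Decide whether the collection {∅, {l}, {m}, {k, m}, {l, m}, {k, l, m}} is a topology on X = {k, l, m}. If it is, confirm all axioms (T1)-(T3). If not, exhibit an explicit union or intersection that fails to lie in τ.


τ IS a topology on X.

Axiom (T1): ∅ ∈ τ? Yes; X ∈ τ? Yes.
Axiom (T2/T3): check pairwise unions and intersections of members of τ.
All pairwise intersections and unions checked — each lies in τ. Therefore τ satisfies (T1), (T2), (T3): it IS a topology on X.


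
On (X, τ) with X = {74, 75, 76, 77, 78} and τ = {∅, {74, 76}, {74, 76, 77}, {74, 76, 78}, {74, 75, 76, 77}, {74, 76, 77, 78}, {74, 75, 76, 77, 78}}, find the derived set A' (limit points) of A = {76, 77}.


A' = {74, 75, 77, 78}

For each x ∈ X, list the open sets U ∈ τ with x ∈ U, then check whether U ∩ (A ∖ {x}) ≠ ∅ for every such U.
  x = 74: opens ∋ x are {74, 76}, {74, 76, 77}, {74, 76, 78}, {74, 75, 76, 77}, {74, 76, 77, 78}, {74, 75, 76, 77, 78}; each meets A ∖ {74}, so x IS a limit point.
  x = 75: opens ∋ x are {74, 75, 76, 77}, {74, 75, 76, 77, 78}; each meets A ∖ {75}, so x IS a limit point.
  x = 76: open {74, 76} ∋ x has {74, 76} ∩ (A ∖ {76}) = ∅, so x is NOT a limit point.
  x = 77: opens ∋ x are {74, 76, 77}, {74, 75, 76, 77}, {74, 76, 77, 78}, {74, 75, 76, 77, 78}; each meets A ∖ {77}, so x IS a limit point.
  x = 78: opens ∋ x are {74, 76, 78}, {74, 76, 77, 78}, {74, 75, 76, 77, 78}; each meets A ∖ {78}, so x IS a limit point.
Collecting: A' = {74, 75, 77, 78}.


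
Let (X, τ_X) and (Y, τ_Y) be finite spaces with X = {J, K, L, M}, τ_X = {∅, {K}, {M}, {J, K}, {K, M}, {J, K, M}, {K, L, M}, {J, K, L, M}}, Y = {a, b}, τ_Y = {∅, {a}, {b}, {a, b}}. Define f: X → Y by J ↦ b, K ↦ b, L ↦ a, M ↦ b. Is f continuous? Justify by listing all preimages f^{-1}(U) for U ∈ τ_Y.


f is NOT continuous.

Compute f^{-1}(U) for each U ∈ τ_Y:
  U = ∅: f^{-1}(U) = ∅ ∈ τ_X ✓.
  U = {a}: f^{-1}(U) = {L} ∉ τ_X ✗.
  U = {b}: f^{-1}(U) = {J, K, M} ∈ τ_X ✓.
  U = {a, b}: f^{-1}(U) = {J, K, L, M} ∈ τ_X ✓.
Found U = {a} with f^{-1}(U) = {L} not in τ_X. Therefore f is NOT continuous.


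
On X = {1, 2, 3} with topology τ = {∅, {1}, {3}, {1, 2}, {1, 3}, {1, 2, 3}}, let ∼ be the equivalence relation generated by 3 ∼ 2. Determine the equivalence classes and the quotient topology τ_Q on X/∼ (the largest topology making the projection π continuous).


X/∼ = {[1], [2=3]}; |τ_Q| = 3.

Equivalence classes: [1], [2=3].
Quotient map π: X → X/∼ sends 1 ↦ [1], 2 ↦ [2=3], 3 ↦ [2=3].
For each subset V ⊆ X/∼, compute π^{-1}(V) ⊆ X and check whether π^{-1}(V) ∈ τ. V is open in τ_Q iff π^{-1}(V) ∈ τ.
  V = {}: π^{-1}(V) = ∅ ∈ τ ✓.
  V = {[1]}: π^{-1}(V) = {1} ∈ τ ✓.
  V = {[2=3]}: π^{-1}(V) = {2, 3} ∉ τ ✗.
  V = {[1], [2=3]}: π^{-1}(V) = {1, 2, 3} ∈ τ ✓.
Open sets in the quotient: τ_Q = {{}, {[1]}, {[1], [2=3]}} (3 elements).


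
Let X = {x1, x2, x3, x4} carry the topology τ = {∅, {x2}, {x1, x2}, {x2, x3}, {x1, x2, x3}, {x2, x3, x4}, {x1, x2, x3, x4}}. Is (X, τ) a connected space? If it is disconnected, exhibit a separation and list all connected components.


(X, τ) is connected.

Find clopen sets (U ∈ τ with X ∖ U ∈ τ):
  U = ∅, X ∖ U = {x1, x2, x3, x4} — both open, so U is clopen.
  U = {x1, x2, x3, x4}, X ∖ U = ∅ — both open, so U is clopen.
Only trivial clopens (∅ and X) exist, so (X, τ) is connected.
Compute connected components by grouping points that agree on all clopens:
  component: {x1, x2, x3, x4}


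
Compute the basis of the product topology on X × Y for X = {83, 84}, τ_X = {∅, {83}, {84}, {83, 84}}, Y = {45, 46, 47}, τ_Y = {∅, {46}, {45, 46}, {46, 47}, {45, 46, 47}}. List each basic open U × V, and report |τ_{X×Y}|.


Basis B = {∅ × ∅, {83} × {46}, {84} × {46}, {83} × {45, 46}, {83} × {46, 47}, {83, 84} × {46}, {84} × {45, 46}, {84} × {46, 47}, {83} × {45, 46, 47}, {84} × {45, 46, 47}, {83, 84} × {45, 46}, {83, 84} × {46, 47}, {83, 84} × {45, 46, 47}}; |τ_{X×Y}| = 25.

Enumerate products U × V with U ∈ τ_X, V ∈ τ_Y (deduplicated):
  ∅ × ∅ = {} (∅)
  {83} × {46} = {(83,46)}
  {84} × {46} = {(84,46)}
  {83} × {45, 46} = {(83,45), (83,46)}
  {83} × {46, 47} = {(83,46), (83,47)}
  {83, 84} × {46} = {(83,46), (84,46)}
  {84} × {45, 46} = {(84,45), (84,46)}
  {84} × {46, 47} = {(84,46), (84,47)}
  {83} × {45, 46, 47} = {(83,45), (83,46), (83,47)}
  {84} × {45, 46, 47} = {(84,45), (84,46), (84,47)}
  {83, 84} × {45, 46} = {(83,45), (83,46), (84,45), (84,46)}
  {83, 84} × {46, 47} = {(83,46), (83,47), (84,46), (84,47)}
  {83, 84} × {45, 46, 47} = {(83,45), (83,46), (83,47), (84,45), (84,46), (84,47)}
These 13 distinct sets form the basis B.
Close under arbitrary unions to get τ_{X×Y}; counting gives |τ_{X×Y}| = 25.


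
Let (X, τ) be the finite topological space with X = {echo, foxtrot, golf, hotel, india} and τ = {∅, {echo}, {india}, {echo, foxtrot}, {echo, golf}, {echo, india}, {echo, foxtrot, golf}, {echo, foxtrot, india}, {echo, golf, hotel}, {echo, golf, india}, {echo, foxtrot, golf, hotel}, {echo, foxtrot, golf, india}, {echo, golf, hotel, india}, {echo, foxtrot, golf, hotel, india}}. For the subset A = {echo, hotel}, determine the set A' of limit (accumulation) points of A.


A' = {foxtrot, golf, hotel}

For each x ∈ X, list the open sets U ∈ τ with x ∈ U, then check whether U ∩ (A ∖ {x}) ≠ ∅ for every such U.
  x = echo: open {echo} ∋ x has {echo} ∩ (A ∖ {echo}) = ∅, so x is NOT a limit point.
  x = foxtrot: opens ∋ x are {echo, foxtrot}, {echo, foxtrot, golf}, {echo, foxtrot, india}, {echo, foxtrot, golf, hotel}, {echo, foxtrot, golf, india}, {echo, foxtrot, golf, hotel, india}; each meets A ∖ {foxtrot}, so x IS a limit point.
  x = golf: opens ∋ x are {echo, golf}, {echo, foxtrot, golf}, {echo, golf, hotel}, {echo, golf, india}, {echo, foxtrot, golf, hotel}, {echo, foxtrot, golf, india}, {echo, golf, hotel, india}, {echo, foxtrot, golf, hotel, india}; each meets A ∖ {golf}, so x IS a limit point.
  x = hotel: opens ∋ x are {echo, golf, hotel}, {echo, foxtrot, golf, hotel}, {echo, golf, hotel, india}, {echo, foxtrot, golf, hotel, india}; each meets A ∖ {hotel}, so x IS a limit point.
  x = india: open {india} ∋ x has {india} ∩ (A ∖ {india}) = ∅, so x is NOT a limit point.
Collecting: A' = {foxtrot, golf, hotel}.


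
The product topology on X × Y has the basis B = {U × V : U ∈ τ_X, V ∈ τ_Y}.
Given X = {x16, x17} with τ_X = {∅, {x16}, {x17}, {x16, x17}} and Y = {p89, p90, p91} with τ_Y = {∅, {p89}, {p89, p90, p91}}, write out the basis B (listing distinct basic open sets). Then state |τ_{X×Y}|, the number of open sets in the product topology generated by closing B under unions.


Basis B = {∅ × ∅, {x16} × {p89}, {x17} × {p89}, {x16, x17} × {p89}, {x16} × {p89, p90, p91}, {x17} × {p89, p90, p91}, {x16, x17} × {p89, p90, p91}}; |τ_{X×Y}| = 9.

Enumerate products U × V with U ∈ τ_X, V ∈ τ_Y (deduplicated):
  ∅ × ∅ = {} (∅)
  {x16} × {p89} = {(x16,p89)}
  {x17} × {p89} = {(x17,p89)}
  {x16, x17} × {p89} = {(x16,p89), (x17,p89)}
  {x16} × {p89, p90, p91} = {(x16,p89), (x16,p90), (x16,p91)}
  {x17} × {p89, p90, p91} = {(x17,p89), (x17,p90), (x17,p91)}
  {x16, x17} × {p89, p90, p91} = {(x16,p89), (x16,p90), (x16,p91), (x17,p89), (x17,p90), (x17,p91)}
These 7 distinct sets form the basis B.
Close under arbitrary unions to get τ_{X×Y}; counting gives |τ_{X×Y}| = 9.


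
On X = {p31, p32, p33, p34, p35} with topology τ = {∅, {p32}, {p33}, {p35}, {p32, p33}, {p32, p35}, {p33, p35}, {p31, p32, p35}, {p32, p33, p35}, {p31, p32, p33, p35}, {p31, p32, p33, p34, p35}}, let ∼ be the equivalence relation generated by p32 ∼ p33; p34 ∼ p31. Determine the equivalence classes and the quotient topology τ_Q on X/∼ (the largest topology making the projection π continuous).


X/∼ = {[p31=p34], [p32=p33], [p35]}; |τ_Q| = 5.

Equivalence classes: [p31=p34], [p32=p33], [p35].
Quotient map π: X → X/∼ sends p31 ↦ [p31=p34], p32 ↦ [p32=p33], p33 ↦ [p32=p33], p34 ↦ [p31=p34], p35 ↦ [p35].
For each subset V ⊆ X/∼, compute π^{-1}(V) ⊆ X and check whether π^{-1}(V) ∈ τ. V is open in τ_Q iff π^{-1}(V) ∈ τ.
  V = {}: π^{-1}(V) = ∅ ∈ τ ✓.
  V = {[p31=p34]}: π^{-1}(V) = {p31, p34} ∉ τ ✗.
  V = {[p32=p33]}: π^{-1}(V) = {p32, p33} ∈ τ ✓.
  V = {[p31=p34], [p32=p33]}: π^{-1}(V) = {p31, p32, p33, p34} ∉ τ ✗.
  V = {[p35]}: π^{-1}(V) = {p35} ∈ τ ✓.
  V = {[p31=p34], [p35]}: π^{-1}(V) = {p31, p34, p35} ∉ τ ✗.
  V = {[p32=p33], [p35]}: π^{-1}(V) = {p32, p33, p35} ∈ τ ✓.
  V = {[p31=p34], [p32=p33], [p35]}: π^{-1}(V) = {p31, p32, p33, p34, p35} ∈ τ ✓.
Open sets in the quotient: τ_Q = {{}, {[p32=p33]}, {[p35]}, {[p32=p33], [p35]}, {[p31=p34], [p32=p33], [p35]}} (5 elements).


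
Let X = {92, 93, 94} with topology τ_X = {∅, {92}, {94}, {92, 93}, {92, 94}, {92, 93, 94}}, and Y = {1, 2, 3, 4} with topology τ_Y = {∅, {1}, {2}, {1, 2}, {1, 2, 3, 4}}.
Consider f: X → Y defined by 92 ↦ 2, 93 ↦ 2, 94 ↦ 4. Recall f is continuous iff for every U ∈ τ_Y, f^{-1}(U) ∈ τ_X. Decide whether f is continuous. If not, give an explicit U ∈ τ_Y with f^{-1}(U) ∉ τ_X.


f IS continuous.

Compute f^{-1}(U) for each U ∈ τ_Y:
  U = ∅: f^{-1}(U) = ∅ ∈ τ_X ✓.
  U = {1}: f^{-1}(U) = ∅ ∈ τ_X ✓.
  U = {2}: f^{-1}(U) = {92, 93} ∈ τ_X ✓.
  U = {1, 2}: f^{-1}(U) = {92, 93} ∈ τ_X ✓.
  U = {1, 2, 3, 4}: f^{-1}(U) = {92, 93, 94} ∈ τ_X ✓.
Every preimage lies in τ_X, so f IS continuous.


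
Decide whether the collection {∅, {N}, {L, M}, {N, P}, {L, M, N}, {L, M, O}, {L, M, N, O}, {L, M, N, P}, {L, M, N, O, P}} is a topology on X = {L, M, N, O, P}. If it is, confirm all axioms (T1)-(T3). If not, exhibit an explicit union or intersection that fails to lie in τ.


τ IS a topology on X.

Axiom (T1): ∅ ∈ τ? Yes; X ∈ τ? Yes.
Axiom (T2/T3): check pairwise unions and intersections of members of τ.
All pairwise intersections and unions checked — each lies in τ. Therefore τ satisfies (T1), (T2), (T3): it IS a topology on X.


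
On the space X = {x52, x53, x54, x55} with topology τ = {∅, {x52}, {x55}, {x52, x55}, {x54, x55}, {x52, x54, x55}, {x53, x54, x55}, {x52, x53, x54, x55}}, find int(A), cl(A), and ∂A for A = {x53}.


int(A) = ∅, cl(A) = {x53}, ∂A = {x53}.

Closed sets in (X, τ) are complements of opens:
  closed(X, τ) = {∅, {x52}, {x53}, {x52, x53}, {x53, x54}, {x52, x53, x54}, {x53, x54, x55}, {x52, x53, x54, x55}}.
int(A) = ⋃ {U ∈ τ : U ⊆ A}. Opens contained in A: ∅.
Taking the union of these: int(A) = ∅.
cl(A) = ⋂ {C closed : A ⊆ C}. Closed sets containing A: {x53}, {x52, x53}, {x53, x54}, {x52, x53, x54}, {x53, x54, x55}, {x52, x53, x54, x55}.
Intersecting these: cl(A) = {x53}.
∂A = cl(A) ∖ int(A) = {x53} ∖ ∅ = {x53}.


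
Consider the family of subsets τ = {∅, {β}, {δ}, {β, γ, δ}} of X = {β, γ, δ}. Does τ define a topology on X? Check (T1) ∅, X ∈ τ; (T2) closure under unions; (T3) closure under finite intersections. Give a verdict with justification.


τ is NOT a topology on X.

Axiom (T1): ∅ ∈ τ? Yes; X ∈ τ? Yes.
Axiom (T2/T3): check pairwise unions and intersections of members of τ.
Counterexample for (T2): {β} ∪ {δ} = {β, δ} ∉ τ. Therefore τ is NOT a topology.


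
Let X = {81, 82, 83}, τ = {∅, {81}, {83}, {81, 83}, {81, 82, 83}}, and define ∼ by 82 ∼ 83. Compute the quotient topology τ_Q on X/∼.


X/∼ = {[81], [82=83]}; |τ_Q| = 3.

Equivalence classes: [81], [82=83].
Quotient map π: X → X/∼ sends 81 ↦ [81], 82 ↦ [82=83], 83 ↦ [82=83].
For each subset V ⊆ X/∼, compute π^{-1}(V) ⊆ X and check whether π^{-1}(V) ∈ τ. V is open in τ_Q iff π^{-1}(V) ∈ τ.
  V = {}: π^{-1}(V) = ∅ ∈ τ ✓.
  V = {[81]}: π^{-1}(V) = {81} ∈ τ ✓.
  V = {[82=83]}: π^{-1}(V) = {82, 83} ∉ τ ✗.
  V = {[81], [82=83]}: π^{-1}(V) = {81, 82, 83} ∈ τ ✓.
Open sets in the quotient: τ_Q = {{}, {[81]}, {[81], [82=83]}} (3 elements).


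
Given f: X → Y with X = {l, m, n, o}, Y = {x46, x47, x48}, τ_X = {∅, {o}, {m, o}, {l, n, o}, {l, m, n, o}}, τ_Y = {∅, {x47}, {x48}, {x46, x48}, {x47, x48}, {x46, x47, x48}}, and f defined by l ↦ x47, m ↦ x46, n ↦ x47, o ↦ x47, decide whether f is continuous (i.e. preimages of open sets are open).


f is NOT continuous.

Compute f^{-1}(U) for each U ∈ τ_Y:
  U = ∅: f^{-1}(U) = ∅ ∈ τ_X ✓.
  U = {x47}: f^{-1}(U) = {l, n, o} ∈ τ_X ✓.
  U = {x48}: f^{-1}(U) = ∅ ∈ τ_X ✓.
  U = {x46, x48}: f^{-1}(U) = {m} ∉ τ_X ✗.
  U = {x47, x48}: f^{-1}(U) = {l, n, o} ∈ τ_X ✓.
  U = {x46, x47, x48}: f^{-1}(U) = {l, m, n, o} ∈ τ_X ✓.
Found U = {x46, x48} with f^{-1}(U) = {m} not in τ_X. Therefore f is NOT continuous.


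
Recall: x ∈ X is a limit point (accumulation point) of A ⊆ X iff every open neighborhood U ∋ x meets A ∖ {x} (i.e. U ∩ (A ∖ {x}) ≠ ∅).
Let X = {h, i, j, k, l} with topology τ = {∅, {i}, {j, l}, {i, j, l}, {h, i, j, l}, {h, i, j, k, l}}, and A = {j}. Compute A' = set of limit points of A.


A' = {h, k, l}

For each x ∈ X, list the open sets U ∈ τ with x ∈ U, then check whether U ∩ (A ∖ {x}) ≠ ∅ for every such U.
  x = h: opens ∋ x are {h, i, j, l}, {h, i, j, k, l}; each meets A ∖ {h}, so x IS a limit point.
  x = i: open {i} ∋ x has {i} ∩ (A ∖ {i}) = ∅, so x is NOT a limit point.
  x = j: open {j, l} ∋ x has {j, l} ∩ (A ∖ {j}) = ∅, so x is NOT a limit point.
  x = k: opens ∋ x are {h, i, j, k, l}; each meets A ∖ {k}, so x IS a limit point.
  x = l: opens ∋ x are {j, l}, {i, j, l}, {h, i, j, l}, {h, i, j, k, l}; each meets A ∖ {l}, so x IS a limit point.
Collecting: A' = {h, k, l}.


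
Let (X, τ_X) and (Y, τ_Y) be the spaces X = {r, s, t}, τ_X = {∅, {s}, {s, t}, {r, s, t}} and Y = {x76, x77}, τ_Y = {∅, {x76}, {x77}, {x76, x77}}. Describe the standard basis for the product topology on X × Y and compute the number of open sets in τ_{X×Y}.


Basis B = {∅ × ∅, {s} × {x76}, {s} × {x77}, {s} × {x76, x77}, {s, t} × {x76}, {s, t} × {x77}, {r, s, t} × {x76}, {r, s, t} × {x77}, {s, t} × {x76, x77}, {r, s, t} × {x76, x77}}; |τ_{X×Y}| = 16.

Enumerate products U × V with U ∈ τ_X, V ∈ τ_Y (deduplicated):
  ∅ × ∅ = {} (∅)
  {s} × {x76} = {(s,x76)}
  {s} × {x77} = {(s,x77)}
  {s} × {x76, x77} = {(s,x76), (s,x77)}
  {s, t} × {x76} = {(s,x76), (t,x76)}
  {s, t} × {x77} = {(s,x77), (t,x77)}
  {r, s, t} × {x76} = {(r,x76), (s,x76), (t,x76)}
  {r, s, t} × {x77} = {(r,x77), (s,x77), (t,x77)}
  {s, t} × {x76, x77} = {(s,x76), (s,x77), (t,x76), (t,x77)}
  {r, s, t} × {x76, x77} = {(r,x76), (r,x77), (s,x76), (s,x77), (t,x76), (t,x77)}
These 10 distinct sets form the basis B.
Close under arbitrary unions to get τ_{X×Y}; counting gives |τ_{X×Y}| = 16.


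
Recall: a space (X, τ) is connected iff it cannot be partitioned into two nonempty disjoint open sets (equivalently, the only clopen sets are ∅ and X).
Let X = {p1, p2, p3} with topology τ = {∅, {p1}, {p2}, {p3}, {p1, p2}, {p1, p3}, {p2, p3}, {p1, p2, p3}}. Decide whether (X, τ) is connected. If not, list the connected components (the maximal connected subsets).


(X, τ) is disconnected; components = [{p1}, {p2}, {p3}].

Find clopen sets (U ∈ τ with X ∖ U ∈ τ):
  U = ∅, X ∖ U = {p1, p2, p3} — both open, so U is clopen.
  U = {p1}, X ∖ U = {p2, p3} — both open, so U is clopen.
  U = {p2}, X ∖ U = {p1, p3} — both open, so U is clopen.
  U = {p3}, X ∖ U = {p1, p2} — both open, so U is clopen.
  U = {p1, p2}, X ∖ U = {p3} — both open, so U is clopen.
  U = {p1, p3}, X ∖ U = {p2} — both open, so U is clopen.
  U = {p2, p3}, X ∖ U = {p1} — both open, so U is clopen.
  U = {p1, p2, p3}, X ∖ U = ∅ — both open, so U is clopen.
Nontrivial clopen(s) exist: e.g. {p2}. So (X, τ) is disconnected.
Compute connected components by grouping points that agree on all clopens:
  component: {p1}
  component: {p2}
  component: {p3}


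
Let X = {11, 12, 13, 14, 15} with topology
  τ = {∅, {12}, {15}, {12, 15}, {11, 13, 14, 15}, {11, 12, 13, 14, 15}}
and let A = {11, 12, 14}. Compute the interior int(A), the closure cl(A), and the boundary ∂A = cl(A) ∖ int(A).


int(A) = {12}, cl(A) = {11, 12, 13, 14}, ∂A = {11, 13, 14}.

Closed sets in (X, τ) are complements of opens:
  closed(X, τ) = {∅, {12}, {11, 13, 14}, {11, 12, 13, 14}, {11, 13, 14, 15}, {11, 12, 13, 14, 15}}.
int(A) = ⋃ {U ∈ τ : U ⊆ A}. Opens contained in A: ∅, {12}.
Taking the union of these: int(A) = {12}.
cl(A) = ⋂ {C closed : A ⊆ C}. Closed sets containing A: {11, 12, 13, 14}, {11, 12, 13, 14, 15}.
Intersecting these: cl(A) = {11, 12, 13, 14}.
∂A = cl(A) ∖ int(A) = {11, 12, 13, 14} ∖ {12} = {11, 13, 14}.


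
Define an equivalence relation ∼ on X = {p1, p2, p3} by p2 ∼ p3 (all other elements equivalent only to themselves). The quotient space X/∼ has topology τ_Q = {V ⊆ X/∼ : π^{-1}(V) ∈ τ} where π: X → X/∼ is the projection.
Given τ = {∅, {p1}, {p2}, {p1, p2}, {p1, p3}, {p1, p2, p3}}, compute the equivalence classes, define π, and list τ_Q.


X/∼ = {[p1], [p2=p3]}; |τ_Q| = 3.

Equivalence classes: [p1], [p2=p3].
Quotient map π: X → X/∼ sends p1 ↦ [p1], p2 ↦ [p2=p3], p3 ↦ [p2=p3].
For each subset V ⊆ X/∼, compute π^{-1}(V) ⊆ X and check whether π^{-1}(V) ∈ τ. V is open in τ_Q iff π^{-1}(V) ∈ τ.
  V = {}: π^{-1}(V) = ∅ ∈ τ ✓.
  V = {[p1]}: π^{-1}(V) = {p1} ∈ τ ✓.
  V = {[p2=p3]}: π^{-1}(V) = {p2, p3} ∉ τ ✗.
  V = {[p1], [p2=p3]}: π^{-1}(V) = {p1, p2, p3} ∈ τ ✓.
Open sets in the quotient: τ_Q = {{}, {[p1]}, {[p1], [p2=p3]}} (3 elements).


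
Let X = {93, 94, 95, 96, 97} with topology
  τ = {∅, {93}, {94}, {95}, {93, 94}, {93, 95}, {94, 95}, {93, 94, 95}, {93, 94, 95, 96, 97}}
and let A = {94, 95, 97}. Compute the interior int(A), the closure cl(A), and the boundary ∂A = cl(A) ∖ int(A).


int(A) = {94, 95}, cl(A) = {94, 95, 96, 97}, ∂A = {96, 97}.

Closed sets in (X, τ) are complements of opens:
  closed(X, τ) = {∅, {96, 97}, {93, 96, 97}, {94, 96, 97}, {95, 96, 97}, {93, 94, 96, 97}, {93, 95, 96, 97}, {94, 95, 96, 97}, {93, 94, 95, 96, 97}}.
int(A) = ⋃ {U ∈ τ : U ⊆ A}. Opens contained in A: ∅, {94}, {95}, {94, 95}.
Taking the union of these: int(A) = {94, 95}.
cl(A) = ⋂ {C closed : A ⊆ C}. Closed sets containing A: {94, 95, 96, 97}, {93, 94, 95, 96, 97}.
Intersecting these: cl(A) = {94, 95, 96, 97}.
∂A = cl(A) ∖ int(A) = {94, 95, 96, 97} ∖ {94, 95} = {96, 97}.


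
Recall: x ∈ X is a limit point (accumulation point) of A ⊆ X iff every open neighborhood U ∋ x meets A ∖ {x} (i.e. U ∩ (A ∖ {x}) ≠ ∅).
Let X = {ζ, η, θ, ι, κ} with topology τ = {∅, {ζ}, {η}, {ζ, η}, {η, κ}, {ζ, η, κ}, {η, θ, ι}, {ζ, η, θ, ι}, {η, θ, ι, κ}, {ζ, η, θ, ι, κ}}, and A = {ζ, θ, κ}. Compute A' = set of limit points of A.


A' = {ι}

For each x ∈ X, list the open sets U ∈ τ with x ∈ U, then check whether U ∩ (A ∖ {x}) ≠ ∅ for every such U.
  x = ζ: open {ζ} ∋ x has {ζ} ∩ (A ∖ {ζ}) = ∅, so x is NOT a limit point.
  x = η: open {η} ∋ x has {η} ∩ (A ∖ {η}) = ∅, so x is NOT a limit point.
  x = θ: open {η, θ, ι} ∋ x has {η, θ, ι} ∩ (A ∖ {θ}) = ∅, so x is NOT a limit point.
  x = ι: opens ∋ x are {η, θ, ι}, {ζ, η, θ, ι}, {η, θ, ι, κ}, {ζ, η, θ, ι, κ}; each meets A ∖ {ι}, so x IS a limit point.
  x = κ: open {η, κ} ∋ x has {η, κ} ∩ (A ∖ {κ}) = ∅, so x is NOT a limit point.
Collecting: A' = {ι}.


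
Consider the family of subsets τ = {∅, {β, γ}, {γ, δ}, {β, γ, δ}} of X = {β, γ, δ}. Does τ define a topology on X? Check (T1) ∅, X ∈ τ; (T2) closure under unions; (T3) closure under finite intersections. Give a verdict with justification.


τ is NOT a topology on X.

Axiom (T1): ∅ ∈ τ? Yes; X ∈ τ? Yes.
Axiom (T2/T3): check pairwise unions and intersections of members of τ.
Counterexample for (T3): {β, γ} ∩ {γ, δ} = {γ} ∉ τ. Therefore τ is NOT a topology.


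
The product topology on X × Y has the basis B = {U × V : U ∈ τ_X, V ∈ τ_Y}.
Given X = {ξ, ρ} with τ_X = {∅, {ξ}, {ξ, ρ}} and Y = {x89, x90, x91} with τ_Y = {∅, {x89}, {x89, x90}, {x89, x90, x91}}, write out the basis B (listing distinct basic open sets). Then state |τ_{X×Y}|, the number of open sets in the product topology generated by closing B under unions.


Basis B = {∅ × ∅, {ξ} × {x89}, {ξ} × {x89, x90}, {ξ, ρ} × {x89}, {ξ} × {x89, x90, x91}, {ξ, ρ} × {x89, x90}, {ξ, ρ} × {x89, x90, x91}}; |τ_{X×Y}| = 10.

Enumerate products U × V with U ∈ τ_X, V ∈ τ_Y (deduplicated):
  ∅ × ∅ = {} (∅)
  {ξ} × {x89} = {(ξ,x89)}
  {ξ} × {x89, x90} = {(ξ,x89), (ξ,x90)}
  {ξ, ρ} × {x89} = {(ξ,x89), (ρ,x89)}
  {ξ} × {x89, x90, x91} = {(ξ,x89), (ξ,x90), (ξ,x91)}
  {ξ, ρ} × {x89, x90} = {(ξ,x89), (ξ,x90), (ρ,x89), (ρ,x90)}
  {ξ, ρ} × {x89, x90, x91} = {(ξ,x89), (ξ,x90), (ξ,x91), (ρ,x89), (ρ,x90), (ρ,x91)}
These 7 distinct sets form the basis B.
Close under arbitrary unions to get τ_{X×Y}; counting gives |τ_{X×Y}| = 10.


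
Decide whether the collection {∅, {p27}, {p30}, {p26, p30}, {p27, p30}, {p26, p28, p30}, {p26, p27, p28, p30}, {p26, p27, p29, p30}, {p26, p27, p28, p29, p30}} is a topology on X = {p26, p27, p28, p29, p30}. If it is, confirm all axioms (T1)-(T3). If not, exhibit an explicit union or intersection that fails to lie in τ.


τ is NOT a topology on X.

Axiom (T1): ∅ ∈ τ? Yes; X ∈ τ? Yes.
Axiom (T2/T3): check pairwise unions and intersections of members of τ.
Counterexample for (T2): {p27} ∪ {p26, p30} = {p26, p27, p30} ∉ τ. Therefore τ is NOT a topology.


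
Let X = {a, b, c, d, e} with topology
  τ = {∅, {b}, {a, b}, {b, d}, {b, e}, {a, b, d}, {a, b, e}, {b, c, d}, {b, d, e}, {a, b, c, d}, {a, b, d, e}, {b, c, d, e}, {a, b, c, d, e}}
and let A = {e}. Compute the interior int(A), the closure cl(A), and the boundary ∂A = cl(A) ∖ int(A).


int(A) = ∅, cl(A) = {e}, ∂A = {e}.

Closed sets in (X, τ) are complements of opens:
  closed(X, τ) = {∅, {a}, {c}, {e}, {a, c}, {a, e}, {c, d}, {c, e}, {a, c, d}, {a, c, e}, {c, d, e}, {a, c, d, e}, {a, b, c, d, e}}.
int(A) = ⋃ {U ∈ τ : U ⊆ A}. Opens contained in A: ∅.
Taking the union of these: int(A) = ∅.
cl(A) = ⋂ {C closed : A ⊆ C}. Closed sets containing A: {e}, {a, e}, {c, e}, {a, c, e}, {c, d, e}, {a, c, d, e}, {a, b, c, d, e}.
Intersecting these: cl(A) = {e}.
∂A = cl(A) ∖ int(A) = {e} ∖ ∅ = {e}.


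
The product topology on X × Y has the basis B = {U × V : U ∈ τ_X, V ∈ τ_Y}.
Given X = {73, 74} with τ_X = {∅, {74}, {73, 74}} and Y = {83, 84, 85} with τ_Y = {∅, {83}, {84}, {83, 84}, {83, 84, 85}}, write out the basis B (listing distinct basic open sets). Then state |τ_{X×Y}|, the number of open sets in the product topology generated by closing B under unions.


Basis B = {∅ × ∅, {74} × {83}, {74} × {84}, {73, 74} × {83}, {73, 74} × {84}, {74} × {83, 84}, {74} × {83, 84, 85}, {73, 74} × {83, 84}, {73, 74} × {83, 84, 85}}; |τ_{X×Y}| = 14.

Enumerate products U × V with U ∈ τ_X, V ∈ τ_Y (deduplicated):
  ∅ × ∅ = {} (∅)
  {74} × {83} = {(74,83)}
  {74} × {84} = {(74,84)}
  {73, 74} × {83} = {(73,83), (74,83)}
  {73, 74} × {84} = {(73,84), (74,84)}
  {74} × {83, 84} = {(74,83), (74,84)}
  {74} × {83, 84, 85} = {(74,83), (74,84), (74,85)}
  {73, 74} × {83, 84} = {(73,83), (73,84), (74,83), (74,84)}
  {73, 74} × {83, 84, 85} = {(73,83), (73,84), (73,85), (74,83), (74,84), (74,85)}
These 9 distinct sets form the basis B.
Close under arbitrary unions to get τ_{X×Y}; counting gives |τ_{X×Y}| = 14.


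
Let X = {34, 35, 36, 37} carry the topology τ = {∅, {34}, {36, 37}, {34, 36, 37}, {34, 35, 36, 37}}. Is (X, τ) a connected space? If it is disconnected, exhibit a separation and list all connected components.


(X, τ) is connected.

Find clopen sets (U ∈ τ with X ∖ U ∈ τ):
  U = ∅, X ∖ U = {34, 35, 36, 37} — both open, so U is clopen.
  U = {34, 35, 36, 37}, X ∖ U = ∅ — both open, so U is clopen.
Only trivial clopens (∅ and X) exist, so (X, τ) is connected.
Compute connected components by grouping points that agree on all clopens:
  component: {34, 35, 36, 37}


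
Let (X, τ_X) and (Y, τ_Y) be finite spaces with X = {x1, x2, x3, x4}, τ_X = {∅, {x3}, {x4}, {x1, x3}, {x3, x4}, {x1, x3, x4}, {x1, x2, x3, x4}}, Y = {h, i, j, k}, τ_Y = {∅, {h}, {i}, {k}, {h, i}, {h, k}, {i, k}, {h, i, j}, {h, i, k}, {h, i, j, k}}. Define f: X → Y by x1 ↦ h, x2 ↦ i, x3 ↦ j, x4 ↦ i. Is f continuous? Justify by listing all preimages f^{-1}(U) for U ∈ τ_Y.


f is NOT continuous.

Compute f^{-1}(U) for each U ∈ τ_Y:
  U = ∅: f^{-1}(U) = ∅ ∈ τ_X ✓.
  U = {h}: f^{-1}(U) = {x1} ∉ τ_X ✗.
  U = {i}: f^{-1}(U) = {x2, x4} ∉ τ_X ✗.
  U = {k}: f^{-1}(U) = ∅ ∈ τ_X ✓.
  U = {h, i}: f^{-1}(U) = {x1, x2, x4} ∉ τ_X ✗.
  U = {h, k}: f^{-1}(U) = {x1} ∉ τ_X ✗.
  U = {i, k}: f^{-1}(U) = {x2, x4} ∉ τ_X ✗.
  U = {h, i, j}: f^{-1}(U) = {x1, x2, x3, x4} ∈ τ_X ✓.
  U = {h, i, k}: f^{-1}(U) = {x1, x2, x4} ∉ τ_X ✗.
  U = {h, i, j, k}: f^{-1}(U) = {x1, x2, x3, x4} ∈ τ_X ✓.
Found U = {h} with f^{-1}(U) = {x1} not in τ_X. Therefore f is NOT continuous.


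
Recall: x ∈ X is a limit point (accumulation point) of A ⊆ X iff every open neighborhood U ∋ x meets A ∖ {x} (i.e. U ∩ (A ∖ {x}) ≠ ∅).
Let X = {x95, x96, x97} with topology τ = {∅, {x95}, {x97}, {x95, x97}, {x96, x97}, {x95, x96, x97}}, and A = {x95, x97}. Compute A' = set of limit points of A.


A' = {x96}

For each x ∈ X, list the open sets U ∈ τ with x ∈ U, then check whether U ∩ (A ∖ {x}) ≠ ∅ for every such U.
  x = x95: open {x95} ∋ x has {x95} ∩ (A ∖ {x95}) = ∅, so x is NOT a limit point.
  x = x96: opens ∋ x are {x96, x97}, {x95, x96, x97}; each meets A ∖ {x96}, so x IS a limit point.
  x = x97: open {x97} ∋ x has {x97} ∩ (A ∖ {x97}) = ∅, so x is NOT a limit point.
Collecting: A' = {x96}.


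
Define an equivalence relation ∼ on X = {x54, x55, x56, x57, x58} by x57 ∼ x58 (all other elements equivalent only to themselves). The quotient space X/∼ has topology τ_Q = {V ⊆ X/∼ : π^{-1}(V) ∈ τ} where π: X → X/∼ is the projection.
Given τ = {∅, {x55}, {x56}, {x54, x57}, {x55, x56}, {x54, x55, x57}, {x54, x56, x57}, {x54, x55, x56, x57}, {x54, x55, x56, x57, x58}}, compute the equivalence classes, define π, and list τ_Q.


X/∼ = {[x54], [x55], [x56], [x57=x58]}; |τ_Q| = 5.

Equivalence classes: [x54], [x55], [x56], [x57=x58].
Quotient map π: X → X/∼ sends x54 ↦ [x54], x55 ↦ [x55], x56 ↦ [x56], x57 ↦ [x57=x58], x58 ↦ [x57=x58].
For each subset V ⊆ X/∼, compute π^{-1}(V) ⊆ X and check whether π^{-1}(V) ∈ τ. V is open in τ_Q iff π^{-1}(V) ∈ τ.
  V = {}: π^{-1}(V) = ∅ ∈ τ ✓.
  V = {[x54]}: π^{-1}(V) = {x54} ∉ τ ✗.
  V = {[x55]}: π^{-1}(V) = {x55} ∈ τ ✓.
  V = {[x54], [x55]}: π^{-1}(V) = {x54, x55} ∉ τ ✗.
  V = {[x56]}: π^{-1}(V) = {x56} ∈ τ ✓.
  V = {[x54], [x56]}: π^{-1}(V) = {x54, x56} ∉ τ ✗.
  V = {[x55], [x56]}: π^{-1}(V) = {x55, x56} ∈ τ ✓.
  V = {[x54], [x55], [x56]}: π^{-1}(V) = {x54, x55, x56} ∉ τ ✗.
  V = {[x57=x58]}: π^{-1}(V) = {x57, x58} ∉ τ ✗.
  V = {[x54], [x57=x58]}: π^{-1}(V) = {x54, x57, x58} ∉ τ ✗.
  V = {[x55], [x57=x58]}: π^{-1}(V) = {x55, x57, x58} ∉ τ ✗.
  V = {[x54], [x55], [x57=x58]}: π^{-1}(V) = {x54, x55, x57, x58} ∉ τ ✗.
  V = {[x56], [x57=x58]}: π^{-1}(V) = {x56, x57, x58} ∉ τ ✗.
  V = {[x54], [x56], [x57=x58]}: π^{-1}(V) = {x54, x56, x57, x58} ∉ τ ✗.
  V = {[x55], [x56], [x57=x58]}: π^{-1}(V) = {x55, x56, x57, x58} ∉ τ ✗.
  V = {[x54], [x55], [x56], [x57=x58]}: π^{-1}(V) = {x54, x55, x56, x57, x58} ∈ τ ✓.
Open sets in the quotient: τ_Q = {{}, {[x55]}, {[x56]}, {[x55], [x56]}, {[x54], [x55], [x56], [x57=x58]}} (5 elements).


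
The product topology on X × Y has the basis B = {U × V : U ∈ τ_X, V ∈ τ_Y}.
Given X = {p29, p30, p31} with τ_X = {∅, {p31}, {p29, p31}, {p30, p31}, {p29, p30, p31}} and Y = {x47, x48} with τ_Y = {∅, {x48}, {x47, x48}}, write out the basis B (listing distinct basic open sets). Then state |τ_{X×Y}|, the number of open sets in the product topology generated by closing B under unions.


Basis B = {∅ × ∅, {p31} × {x48}, {p29, p31} × {x48}, {p30, p31} × {x48}, {p31} × {x47, x48}, {p29, p30, p31} × {x48}, {p29, p31} × {x47, x48}, {p30, p31} × {x47, x48}, {p29, p30, p31} × {x47, x48}}; |τ_{X×Y}| = 14.

Enumerate products U × V with U ∈ τ_X, V ∈ τ_Y (deduplicated):
  ∅ × ∅ = {} (∅)
  {p31} × {x48} = {(p31,x48)}
  {p29, p31} × {x48} = {(p29,x48), (p31,x48)}
  {p30, p31} × {x48} = {(p30,x48), (p31,x48)}
  {p31} × {x47, x48} = {(p31,x47), (p31,x48)}
  {p29, p30, p31} × {x48} = {(p29,x48), (p30,x48), (p31,x48)}
  {p29, p31} × {x47, x48} = {(p29,x47), (p29,x48), (p31,x47), (p31,x48)}
  {p30, p31} × {x47, x48} = {(p30,x47), (p30,x48), (p31,x47), (p31,x48)}
  {p29, p30, p31} × {x47, x48} = {(p29,x47), (p29,x48), (p30,x47), (p30,x48), (p31,x47), (p31,x48)}
These 9 distinct sets form the basis B.
Close under arbitrary unions to get τ_{X×Y}; counting gives |τ_{X×Y}| = 14.


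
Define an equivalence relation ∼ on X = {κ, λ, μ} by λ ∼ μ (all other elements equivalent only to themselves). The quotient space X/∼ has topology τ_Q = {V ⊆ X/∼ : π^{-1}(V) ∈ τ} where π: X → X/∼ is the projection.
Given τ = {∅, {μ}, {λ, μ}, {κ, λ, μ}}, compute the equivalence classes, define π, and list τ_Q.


X/∼ = {[κ], [λ=μ]}; |τ_Q| = 3.

Equivalence classes: [κ], [λ=μ].
Quotient map π: X → X/∼ sends κ ↦ [κ], λ ↦ [λ=μ], μ ↦ [λ=μ].
For each subset V ⊆ X/∼, compute π^{-1}(V) ⊆ X and check whether π^{-1}(V) ∈ τ. V is open in τ_Q iff π^{-1}(V) ∈ τ.
  V = {}: π^{-1}(V) = ∅ ∈ τ ✓.
  V = {[κ]}: π^{-1}(V) = {κ} ∉ τ ✗.
  V = {[λ=μ]}: π^{-1}(V) = {λ, μ} ∈ τ ✓.
  V = {[κ], [λ=μ]}: π^{-1}(V) = {κ, λ, μ} ∈ τ ✓.
Open sets in the quotient: τ_Q = {{}, {[λ=μ]}, {[κ], [λ=μ]}} (3 elements).


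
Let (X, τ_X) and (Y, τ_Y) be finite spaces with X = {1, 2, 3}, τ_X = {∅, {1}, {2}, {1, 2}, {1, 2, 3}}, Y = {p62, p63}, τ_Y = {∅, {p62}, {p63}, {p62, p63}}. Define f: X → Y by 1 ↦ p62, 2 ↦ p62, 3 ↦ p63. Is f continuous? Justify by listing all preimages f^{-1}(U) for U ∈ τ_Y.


f is NOT continuous.

Compute f^{-1}(U) for each U ∈ τ_Y:
  U = ∅: f^{-1}(U) = ∅ ∈ τ_X ✓.
  U = {p62}: f^{-1}(U) = {1, 2} ∈ τ_X ✓.
  U = {p63}: f^{-1}(U) = {3} ∉ τ_X ✗.
  U = {p62, p63}: f^{-1}(U) = {1, 2, 3} ∈ τ_X ✓.
Found U = {p63} with f^{-1}(U) = {3} not in τ_X. Therefore f is NOT continuous.


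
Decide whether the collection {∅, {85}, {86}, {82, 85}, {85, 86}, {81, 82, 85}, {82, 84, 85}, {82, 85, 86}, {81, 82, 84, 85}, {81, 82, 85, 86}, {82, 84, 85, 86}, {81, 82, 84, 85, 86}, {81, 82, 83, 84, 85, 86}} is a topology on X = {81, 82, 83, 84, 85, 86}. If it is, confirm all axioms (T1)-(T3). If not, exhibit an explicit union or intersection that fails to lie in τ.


τ IS a topology on X.

Axiom (T1): ∅ ∈ τ? Yes; X ∈ τ? Yes.
Axiom (T2/T3): check pairwise unions and intersections of members of τ.
All pairwise intersections and unions checked — each lies in τ. Therefore τ satisfies (T1), (T2), (T3): it IS a topology on X.


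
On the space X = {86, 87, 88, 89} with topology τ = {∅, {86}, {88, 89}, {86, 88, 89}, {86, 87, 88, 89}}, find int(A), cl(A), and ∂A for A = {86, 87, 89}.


int(A) = {86}, cl(A) = {86, 87, 88, 89}, ∂A = {87, 88, 89}.

Closed sets in (X, τ) are complements of opens:
  closed(X, τ) = {∅, {87}, {86, 87}, {87, 88, 89}, {86, 87, 88, 89}}.
int(A) = ⋃ {U ∈ τ : U ⊆ A}. Opens contained in A: ∅, {86}.
Taking the union of these: int(A) = {86}.
cl(A) = ⋂ {C closed : A ⊆ C}. Closed sets containing A: {86, 87, 88, 89}.
Intersecting these: cl(A) = {86, 87, 88, 89}.
∂A = cl(A) ∖ int(A) = {86, 87, 88, 89} ∖ {86} = {87, 88, 89}.


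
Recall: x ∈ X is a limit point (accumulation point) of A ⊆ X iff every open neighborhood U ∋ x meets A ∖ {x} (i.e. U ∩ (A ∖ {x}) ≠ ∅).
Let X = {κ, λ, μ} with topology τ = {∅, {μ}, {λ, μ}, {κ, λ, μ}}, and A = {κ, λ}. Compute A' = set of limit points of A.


A' = {κ}

For each x ∈ X, list the open sets U ∈ τ with x ∈ U, then check whether U ∩ (A ∖ {x}) ≠ ∅ for every such U.
  x = κ: opens ∋ x are {κ, λ, μ}; each meets A ∖ {κ}, so x IS a limit point.
  x = λ: open {λ, μ} ∋ x has {λ, μ} ∩ (A ∖ {λ}) = ∅, so x is NOT a limit point.
  x = μ: open {μ} ∋ x has {μ} ∩ (A ∖ {μ}) = ∅, so x is NOT a limit point.
Collecting: A' = {κ}.


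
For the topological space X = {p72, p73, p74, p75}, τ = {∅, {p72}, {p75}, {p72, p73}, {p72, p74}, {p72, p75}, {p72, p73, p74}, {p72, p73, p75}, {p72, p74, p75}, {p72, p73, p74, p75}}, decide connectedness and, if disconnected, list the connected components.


(X, τ) is disconnected; components = [{p75}, {p72, p73, p74}].

Find clopen sets (U ∈ τ with X ∖ U ∈ τ):
  U = ∅, X ∖ U = {p72, p73, p74, p75} — both open, so U is clopen.
  U = {p75}, X ∖ U = {p72, p73, p74} — both open, so U is clopen.
  U = {p72, p73, p74}, X ∖ U = {p75} — both open, so U is clopen.
  U = {p72, p73, p74, p75}, X ∖ U = ∅ — both open, so U is clopen.
Nontrivial clopen(s) exist: e.g. {p75}. So (X, τ) is disconnected.
Compute connected components by grouping points that agree on all clopens:
  component: {p75}
  component: {p72, p73, p74}


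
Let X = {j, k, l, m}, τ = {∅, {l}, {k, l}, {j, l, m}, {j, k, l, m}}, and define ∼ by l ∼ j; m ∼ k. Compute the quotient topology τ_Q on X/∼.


X/∼ = {[j=l], [k=m]}; |τ_Q| = 2.

Equivalence classes: [j=l], [k=m].
Quotient map π: X → X/∼ sends j ↦ [j=l], k ↦ [k=m], l ↦ [j=l], m ↦ [k=m].
For each subset V ⊆ X/∼, compute π^{-1}(V) ⊆ X and check whether π^{-1}(V) ∈ τ. V is open in τ_Q iff π^{-1}(V) ∈ τ.
  V = {}: π^{-1}(V) = ∅ ∈ τ ✓.
  V = {[j=l]}: π^{-1}(V) = {j, l} ∉ τ ✗.
  V = {[k=m]}: π^{-1}(V) = {k, m} ∉ τ ✗.
  V = {[j=l], [k=m]}: π^{-1}(V) = {j, k, l, m} ∈ τ ✓.
Open sets in the quotient: τ_Q = {{}, {[j=l], [k=m]}} (2 elements).


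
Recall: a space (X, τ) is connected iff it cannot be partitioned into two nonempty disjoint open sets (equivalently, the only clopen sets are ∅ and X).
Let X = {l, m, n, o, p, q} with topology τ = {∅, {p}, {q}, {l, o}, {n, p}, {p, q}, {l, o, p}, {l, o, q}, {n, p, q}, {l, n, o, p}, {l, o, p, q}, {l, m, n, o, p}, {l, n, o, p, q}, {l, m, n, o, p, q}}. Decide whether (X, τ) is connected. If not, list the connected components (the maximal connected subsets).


(X, τ) is disconnected; components = [{q}, {l, m, n, o, p}].

Find clopen sets (U ∈ τ with X ∖ U ∈ τ):
  U = ∅, X ∖ U = {l, m, n, o, p, q} — both open, so U is clopen.
  U = {q}, X ∖ U = {l, m, n, o, p} — both open, so U is clopen.
  U = {l, m, n, o, p}, X ∖ U = {q} — both open, so U is clopen.
  U = {l, m, n, o, p, q}, X ∖ U = ∅ — both open, so U is clopen.
Nontrivial clopen(s) exist: e.g. {q}. So (X, τ) is disconnected.
Compute connected components by grouping points that agree on all clopens:
  component: {q}
  component: {l, m, n, o, p}


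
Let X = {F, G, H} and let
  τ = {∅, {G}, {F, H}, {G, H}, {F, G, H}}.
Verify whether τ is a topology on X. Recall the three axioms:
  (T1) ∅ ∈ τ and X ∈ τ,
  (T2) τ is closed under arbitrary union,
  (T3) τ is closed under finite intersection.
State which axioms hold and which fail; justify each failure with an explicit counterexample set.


τ is NOT a topology on X.

Axiom (T1): ∅ ∈ τ? Yes; X ∈ τ? Yes.
Axiom (T2/T3): check pairwise unions and intersections of members of τ.
Counterexample for (T3): {F, H} ∩ {G, H} = {H} ∉ τ. Therefore τ is NOT a topology.


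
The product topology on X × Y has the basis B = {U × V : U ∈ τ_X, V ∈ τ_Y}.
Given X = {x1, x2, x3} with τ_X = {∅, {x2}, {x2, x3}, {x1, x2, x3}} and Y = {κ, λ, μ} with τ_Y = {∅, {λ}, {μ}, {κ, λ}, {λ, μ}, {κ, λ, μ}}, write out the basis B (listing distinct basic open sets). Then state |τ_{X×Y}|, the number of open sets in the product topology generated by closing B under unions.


Basis B = {∅ × ∅, {x2} × {λ}, {x2} × {μ}, {x2} × {κ, λ}, {x2} × {λ, μ}, {x2, x3} × {λ}, {x2, x3} × {μ}, {x1, x2, x3} × {λ}, {x1, x2, x3} × {μ}, {x2} × {κ, λ, μ}, {x2, x3} × {κ, λ}, {x2, x3} × {λ, μ}, {x1, x2, x3} × {κ, λ}, {x1, x2, x3} × {λ, μ}, {x2, x3} × {κ, λ, μ}, {x1, x2, x3} × {κ, λ, μ}}; |τ_{X×Y}| = 40.

Enumerate products U × V with U ∈ τ_X, V ∈ τ_Y (deduplicated):
  ∅ × ∅ = {} (∅)
  {x2} × {λ} = {(x2,λ)}
  {x2} × {μ} = {(x2,μ)}
  {x2} × {κ, λ} = {(x2,κ), (x2,λ)}
  {x2} × {λ, μ} = {(x2,λ), (x2,μ)}
  {x2, x3} × {λ} = {(x2,λ), (x3,λ)}
  {x2, x3} × {μ} = {(x2,μ), (x3,μ)}
  {x1, x2, x3} × {λ} = {(x1,λ), (x2,λ), (x3,λ)}
  {x1, x2, x3} × {μ} = {(x1,μ), (x2,μ), (x3,μ)}
  {x2} × {κ, λ, μ} = {(x2,κ), (x2,λ), (x2,μ)}
  {x2, x3} × {κ, λ} = {(x2,κ), (x2,λ), (x3,κ), (x3,λ)}
  {x2, x3} × {λ, μ} = {(x2,λ), (x2,μ), (x3,λ), (x3,μ)}
  {x1, x2, x3} × {κ, λ} = {(x1,κ), (x1,λ), (x2,κ), (x2,λ), (x3,κ), (x3,λ)}
  {x1, x2, x3} × {λ, μ} = {(x1,λ), (x1,μ), (x2,λ), (x2,μ), (x3,λ), (x3,μ)}
  {x2, x3} × {κ, λ, μ} = {(x2,κ), (x2,λ), (x2,μ), (x3,κ), (x3,λ), (x3,μ)}
  {x1, x2, x3} × {κ, λ, μ} = {(x1,κ), (x1,λ), (x1,μ), (x2,κ), (x2,λ), (x2,μ), (x3,κ), (x3,λ), (x3,μ)}
These 16 distinct sets form the basis B.
Close under arbitrary unions to get τ_{X×Y}; counting gives |τ_{X×Y}| = 40.
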